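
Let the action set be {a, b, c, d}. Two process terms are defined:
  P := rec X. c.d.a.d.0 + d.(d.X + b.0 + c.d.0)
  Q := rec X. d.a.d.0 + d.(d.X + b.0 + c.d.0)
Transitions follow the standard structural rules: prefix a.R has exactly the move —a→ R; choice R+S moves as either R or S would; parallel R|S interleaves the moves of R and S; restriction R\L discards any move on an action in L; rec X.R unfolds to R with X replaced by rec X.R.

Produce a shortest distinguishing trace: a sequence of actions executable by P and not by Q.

Reachable graph of P (6 states):
  u0 = rec X. c.d.a.d.0 + d.(d.X + b.0 + c.d.0) has moves =c=> u1, =d=> u2
  u1 = d.a.d.0 has moves =d=> u3
  u2 = d.(rec X. c.d.a.d.0 + d.(d.X + b.0 + c.d.0)) + b.0 + c.d.0 has moves =b=> u4, =c=> u5, =d=> u0
  u3 = a.d.0 has moves =a=> u5
  u4 = 0 has moves ·
  u5 = d.0 has moves =d=> u4
Reachable graph of Q (5 states):
  v0 = rec X. d.a.d.0 + d.(d.X + b.0 + c.d.0) has moves =d=> v1, =d=> v2
  v1 = a.d.0 has moves =a=> v3
  v2 = d.(rec X. d.a.d.0 + d.(d.X + b.0 + c.d.0)) + b.0 + c.d.0 has moves =b=> v4, =c=> v3, =d=> v0
  v3 = d.0 has moves =d=> v4
  v4 = 0 has moves ·
Executing c from P (initial set {u0}):
  step 1 (c): {u1}
  ✓ P
Executing c from Q (initial set {v0}):
  step 1 (c): ∅ (Q stuck)

c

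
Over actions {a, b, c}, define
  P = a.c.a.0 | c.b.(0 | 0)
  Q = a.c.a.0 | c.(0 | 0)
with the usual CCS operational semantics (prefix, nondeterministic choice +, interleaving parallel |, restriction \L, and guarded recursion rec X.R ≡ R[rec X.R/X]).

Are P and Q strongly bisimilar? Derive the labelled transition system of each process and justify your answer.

Reachable graph of P (12 states):
  u0 = a.c.a.0 | c.b.(0 | 0) has moves —a→ u1, —c→ u2
  u1 = c.a.0 | c.b.(0 | 0) has moves —c→ u3, —c→ u4
  u2 = a.c.a.0 | b.(0 | 0) has moves —a→ u4, —b→ u5
  u3 = a.0 | c.b.(0 | 0) has moves —a→ u6, —c→ u7
  u4 = c.a.0 | b.(0 | 0) has moves —b→ u8, —c→ u7
  u5 = a.c.a.0 | (0 | 0) has moves —a→ u8
  u6 = 0 | c.b.(0 | 0) has moves —c→ u9
  u7 = a.0 | b.(0 | 0) has moves —a→ u9, —b→ u10
  u8 = c.a.0 | (0 | 0) has moves —c→ u10
  u9 = 0 | b.(0 | 0) has moves —b→ u11
  u10 = a.0 | (0 | 0) has moves —a→ u11
  u11 = 0 | (0 | 0) has moves deadlocked
Reachable graph of Q (8 states):
  v0 = a.c.a.0 | c.(0 | 0) has moves —a→ v1, —c→ v2
  v1 = c.a.0 | c.(0 | 0) has moves —c→ v3, —c→ v4
  v2 = a.c.a.0 | (0 | 0) has moves —a→ v4
  v3 = a.0 | c.(0 | 0) has moves —a→ v5, —c→ v6
  v4 = c.a.0 | (0 | 0) has moves —c→ v6
  v5 = 0 | c.(0 | 0) has moves —c→ v7
  v6 = a.0 | (0 | 0) has moves —a→ v7
  v7 = 0 | (0 | 0) has moves deadlocked
Bisimilarity quotient blocks:
  B0 = {u0}
  B1 = {u1}
  B2 = {u3}
  B3 = {u6}
  B4 = {u9}
  B5 = {u11, v7}
  B6 = {u7}
  B7 = {u10, v6}
  B8 = {u4}
  B9 = {u8, v4}
  B10 = {u2}
  B11 = {u5, v2}
  B12 = {v0}
  B13 = {v1}
  B14 = {v3}
  B15 = {v5}
u0 ∈ B0, v0 ∈ B12 → different blocks

not bisimilar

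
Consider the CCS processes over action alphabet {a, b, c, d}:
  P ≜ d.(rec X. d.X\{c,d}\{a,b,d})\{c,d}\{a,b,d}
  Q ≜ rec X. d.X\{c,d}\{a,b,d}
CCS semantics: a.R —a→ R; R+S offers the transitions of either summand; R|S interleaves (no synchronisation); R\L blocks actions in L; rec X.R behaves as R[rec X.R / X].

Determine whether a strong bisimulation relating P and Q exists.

P's transition system — 2 states:
  u0 = d.(rec X. d.X\{c,d}\{a,b,d})\{c,d}\{a,b,d} → —d→ u1
  u1 = (rec X. d.X\{c,d}\{a,b,d})\{c,d}\{a,b,d} → deadlocked
Q's transition system — 2 states:
  v0 = rec X. d.X\{c,d}\{a,b,d} → —d→ v1
  v1 = (rec X. d.X\{c,d}\{a,b,d})\{c,d}\{a,b,d} → deadlocked
Coarsest stable partition (strong bisimilarity classes):
  B0 = {u0, v0}
  B1 = {u1, v1}
u0 ∈ B0, v0 ∈ B0 → same block

P ~ Q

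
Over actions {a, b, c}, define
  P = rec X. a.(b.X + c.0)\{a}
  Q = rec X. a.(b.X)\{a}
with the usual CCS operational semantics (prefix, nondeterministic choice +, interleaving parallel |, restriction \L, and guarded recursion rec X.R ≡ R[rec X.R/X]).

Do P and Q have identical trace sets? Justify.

traces(P) ≠ traces(Q) — witness ⟨ac⟩

P's transition system — 4 states:
  u0 = rec X. a.(b.X + c.0)\{a} | -a-> u1
  u1 = (b.(rec X. a.(b.X + c.0)\{a}) + c.0)\{a} | -b-> u2, -c-> u3
  u2 = (rec X. a.(b.X + c.0)\{a})\{a} | (no moves)
  u3 = 0\{a} | (no moves)
Q's transition system — 3 states:
  v0 = rec X. a.(b.X)\{a} | -a-> v1
  v1 = (b.(rec X. a.(b.X)\{a}))\{a} | -b-> v2
  v2 = (rec X. a.(b.X)\{a})\{a} | (no moves)
Executing ac from P (initial set {u0}):
  [1] a ⇒ {u1}
  [2] c ⇒ {u3}
  P completes σ.
Executing ac from Q (initial set {v0}):
  [1] a ⇒ {v1}
  [2] c ⇒ ∅  — Q cannot continue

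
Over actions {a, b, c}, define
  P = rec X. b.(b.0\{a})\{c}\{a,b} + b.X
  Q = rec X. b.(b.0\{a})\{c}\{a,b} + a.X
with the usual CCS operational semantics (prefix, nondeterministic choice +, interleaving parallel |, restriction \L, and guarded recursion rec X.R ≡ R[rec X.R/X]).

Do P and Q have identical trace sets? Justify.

NO — witness ⟨bb⟩

LTS(P): 2 reachable states
  u0 = rec X. b.(b.0\{a})\{c}\{a,b} + b.X → ··b··> u0, ··b··> u1
  u1 = (b.0\{a})\{c}\{a,b} → stopped
LTS(Q): 2 reachable states
  v0 = rec X. b.(b.0\{a})\{c}\{a,b} + a.X → ··a··> v0, ··b··> v1
  v1 = (b.0\{a})\{c}\{a,b} → stopped
Trace ⟨bb⟩ through P, begin at {u0}:
  after b @ step 1: {u0, u1}
  after b @ step 2: {u0, u1}
  — P admits the full trace.
Trace ⟨bb⟩ through Q, begin at {v0}:
  after b @ step 1: {v1}
  after b @ step 2: ∅  — Q cannot continue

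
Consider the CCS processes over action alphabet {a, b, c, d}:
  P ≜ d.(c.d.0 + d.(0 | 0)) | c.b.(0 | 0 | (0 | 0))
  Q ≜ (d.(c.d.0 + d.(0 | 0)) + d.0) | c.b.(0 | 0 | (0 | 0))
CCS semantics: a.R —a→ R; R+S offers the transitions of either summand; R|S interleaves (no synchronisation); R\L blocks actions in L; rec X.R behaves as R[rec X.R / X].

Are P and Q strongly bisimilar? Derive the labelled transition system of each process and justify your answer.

not bisimilar

Reachable graph of P (15 states):
  m0 = d.(c.d.0 + d.(0 | 0)) | c.b.(0 | 0 | (0 | 0)) has moves ··c··> m1, ··d··> m2
  m1 = d.(c.d.0 + d.(0 | 0)) | b.(0 | 0 | (0 | 0)) has moves ··b··> m3, ··d··> m4
  m2 = (c.d.0 + d.(0 | 0)) | c.b.(0 | 0 | (0 | 0)) has moves ··c··> m4, ··c··> m5, ··d··> m6
  m3 = d.(c.d.0 + d.(0 | 0)) | (0 | 0 | (0 | 0)) has moves ··d··> m7
  m4 = (c.d.0 + d.(0 | 0)) | b.(0 | 0 | (0 | 0)) has moves ··b··> m7, ··c··> m8, ··d··> m9
  m5 = d.0 | c.b.(0 | 0 | (0 | 0)) has moves ··c··> m8, ··d··> m10
  m6 = 0 | 0 | c.b.(0 | 0 | (0 | 0)) has moves ··c··> m9
  m7 = (c.d.0 + d.(0 | 0)) | (0 | 0 | (0 | 0)) has moves ··c··> m11, ··d··> m12
  m8 = d.0 | b.(0 | 0 | (0 | 0)) has moves ··b··> m11, ··d··> m13
  m9 = 0 | 0 | b.(0 | 0 | (0 | 0)) has moves ··b··> m12
  m10 = 0 | c.b.(0 | 0 | (0 | 0)) has moves ··c··> m13
  m11 = d.0 | (0 | 0 | (0 | 0)) has moves ··d··> m14
  m12 = 0 | 0 | (0 | 0 | (0 | 0)) has moves ∅
  m13 = 0 | b.(0 | 0 | (0 | 0)) has moves ··b··> m14
  m14 = 0 | (0 | 0 | (0 | 0)) has moves ∅
Reachable graph of Q (15 states):
  n0 = (d.(c.d.0 + d.(0 | 0)) + d.0) | c.b.(0 | 0 | (0 | 0)) has moves ··c··> n1, ··d··> n2, ··d··> n3
  n1 = (d.(c.d.0 + d.(0 | 0)) + d.0) | b.(0 | 0 | (0 | 0)) has moves ··b··> n4, ··d··> n5, ··d··> n6
  n2 = (c.d.0 + d.(0 | 0)) | c.b.(0 | 0 | (0 | 0)) has moves ··c··> n5, ··c··> n7, ··d··> n8
  n3 = 0 | c.b.(0 | 0 | (0 | 0)) has moves ··c··> n6
  n4 = (d.(c.d.0 + d.(0 | 0)) + d.0) | (0 | 0 | (0 | 0)) has moves ··d··> n10, ··d··> n9
  n5 = (c.d.0 + d.(0 | 0)) | b.(0 | 0 | (0 | 0)) has moves ··b··> n9, ··c··> n11, ··d··> n12
  n6 = 0 | b.(0 | 0 | (0 | 0)) has moves ··b··> n10
  n7 = d.0 | c.b.(0 | 0 | (0 | 0)) has moves ··c··> n11, ··d··> n3
  n8 = 0 | 0 | c.b.(0 | 0 | (0 | 0)) has moves ··c··> n12
  n9 = (c.d.0 + d.(0 | 0)) | (0 | 0 | (0 | 0)) has moves ··c··> n13, ··d··> n14
  n10 = 0 | (0 | 0 | (0 | 0)) has moves ∅
  n11 = d.0 | b.(0 | 0 | (0 | 0)) has moves ··b··> n13, ··d··> n6
  n12 = 0 | 0 | b.(0 | 0 | (0 | 0)) has moves ··b··> n14
  n13 = d.0 | (0 | 0 | (0 | 0)) has moves ··d··> n10
  n14 = 0 | 0 | (0 | 0 | (0 | 0)) has moves ∅
Bisimilarity quotient blocks:
  B0 = {m0}
  B1 = {m1}
  B2 = {m3}
  B3 = {m7, n9}
  B4 = {m12, m14, n10, n14}
  B5 = {m11, n13}
  B6 = {m4, n5}
  B7 = {m8, n11}
  B8 = {m13, m9, n12, n6}
  B9 = {m2, n2}
  B10 = {m10, m6, n3, n8}
  B11 = {m5, n7}
  B12 = {n0}
  B13 = {n1}
  B14 = {n4}
m0 ∈ B0, n0 ∈ B12 → different blocks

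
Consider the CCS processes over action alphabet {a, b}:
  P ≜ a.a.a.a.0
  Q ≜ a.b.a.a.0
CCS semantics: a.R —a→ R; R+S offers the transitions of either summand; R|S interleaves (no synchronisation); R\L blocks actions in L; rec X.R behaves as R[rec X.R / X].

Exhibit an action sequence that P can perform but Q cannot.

LTS(P): 5 reachable states
  u0 = a.a.a.a.0 → --a--▸ u1
  u1 = a.a.a.0 → --a--▸ u2
  u2 = a.a.0 → --a--▸ u3
  u3 = a.0 → --a--▸ u4
  u4 = 0 → (no moves)
LTS(Q): 5 reachable states
  v0 = a.b.a.a.0 → --a--▸ v1
  v1 = b.a.a.0 → --b--▸ v2
  v2 = a.a.0 → --a--▸ v3
  v3 = a.0 → --a--▸ v4
  v4 = 0 → (no moves)
Executing aa from P (initial set {u0}):
  after a @ step 1: {u1}
  after a @ step 2: {u2}
  P completes σ.
Executing aa from Q (initial set {v0}):
  after a @ step 1: {v1}
  after a @ step 2: no successor for Q

aa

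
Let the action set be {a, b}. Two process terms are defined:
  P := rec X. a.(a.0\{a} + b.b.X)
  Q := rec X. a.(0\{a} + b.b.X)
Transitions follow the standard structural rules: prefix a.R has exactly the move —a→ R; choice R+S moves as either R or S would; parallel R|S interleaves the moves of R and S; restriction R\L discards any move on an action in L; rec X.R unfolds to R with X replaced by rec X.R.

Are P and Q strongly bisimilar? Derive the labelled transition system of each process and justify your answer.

not bisimilar

LTS(P): 4 reachable states
  s0 = rec X. a.(a.0\{a} + b.b.X) → =a=> s1
  s1 = a.0\{a} + b.b.(rec X. a.(a.0\{a} + b.b.X)) → =a=> s2, =b=> s3
  s2 = 0\{a} → ∅
  s3 = b.(rec X. a.(a.0\{a} + b.b.X)) → =b=> s0
LTS(Q): 3 reachable states
  t0 = rec X. a.(0\{a} + b.b.X) → =a=> t1
  t1 = 0\{a} + b.b.(rec X. a.(0\{a} + b.b.X)) → =b=> t2
  t2 = b.(rec X. a.(0\{a} + b.b.X)) → =b=> t0
Coarsest stable partition (strong bisimilarity classes):
  B0 = {s0}
  B1 = {s1}
  B2 = {s2}
  B3 = {s3}
  B4 = {t0}
  B5 = {t1}
  B6 = {t2}
s0 ∈ B0, t0 ∈ B4 → different blocks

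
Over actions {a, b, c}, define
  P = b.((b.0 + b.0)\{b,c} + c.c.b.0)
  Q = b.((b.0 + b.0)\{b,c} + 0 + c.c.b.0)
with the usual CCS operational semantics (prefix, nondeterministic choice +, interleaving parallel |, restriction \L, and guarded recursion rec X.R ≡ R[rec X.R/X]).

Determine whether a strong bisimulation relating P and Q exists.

P's transition system — 5 states:
  s0 = b.((b.0 + b.0)\{b,c} + c.c.b.0) ⊢ --b--▸ s1
  s1 = (b.0 + b.0)\{b,c} + c.c.b.0 ⊢ --c--▸ s2
  s2 = c.b.0 ⊢ --c--▸ s3
  s3 = b.0 ⊢ --b--▸ s4
  s4 = 0 ⊢ stopped
Q's transition system — 5 states:
  t0 = b.((b.0 + b.0)\{b,c} + 0 + c.c.b.0) ⊢ --b--▸ t1
  t1 = (b.0 + b.0)\{b,c} + 0 + c.c.b.0 ⊢ --c--▸ t2
  t2 = c.b.0 ⊢ --c--▸ t3
  t3 = b.0 ⊢ --b--▸ t4
  t4 = 0 ⊢ stopped
Partition-refinement fixed point:
  B0 = {s0, t0}
  B1 = {s1, t1}
  B2 = {s2, t2}
  B3 = {s3, t3}
  B4 = {s4, t4}
s0 ∈ B0, t0 ∈ B0 → same block

bisimilar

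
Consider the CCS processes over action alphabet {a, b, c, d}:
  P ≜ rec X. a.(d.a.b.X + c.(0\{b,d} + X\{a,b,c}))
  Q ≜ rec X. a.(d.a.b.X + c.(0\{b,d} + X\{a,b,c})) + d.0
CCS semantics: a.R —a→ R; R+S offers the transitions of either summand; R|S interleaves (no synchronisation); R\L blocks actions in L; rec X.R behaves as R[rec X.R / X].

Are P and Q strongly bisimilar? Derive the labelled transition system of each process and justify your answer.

not bisimilar

Reachable graph of P (5 states):
  u0 = rec X. a.(d.a.b.X + c.(0\{b,d} + X\{a,b,c})) | —a→ u1
  u1 = d.a.b.(rec X. a.(d.a.b.X + c.(0\{b,d} + X\{a,b,c}))) + c.(0\{b,d} + (rec X. a.(d.a.b.X + c.(0\{b,d} + X\{a,b,c})))\{a,b,c}) | —c→ u2, —d→ u3
  u2 = 0\{b,d} + (rec X. a.(d.a.b.X + c.(0\{b,d} + X\{a,b,c})))\{a,b,c} | (no moves)
  u3 = a.b.(rec X. a.(d.a.b.X + c.(0\{b,d} + X\{a,b,c}))) | —a→ u4
  u4 = b.(rec X. a.(d.a.b.X + c.(0\{b,d} + X\{a,b,c}))) | —b→ u0
Reachable graph of Q (7 states):
  v0 = rec X. a.(d.a.b.X + c.(0\{b,d} + X\{a,b,c})) + d.0 | —a→ v1, —d→ v2
  v1 = d.a.b.(rec X. a.(d.a.b.X + c.(0\{b,d} + X\{a,b,c})) + d.0) + c.(0\{b,d} + (rec X. a.(d.a.b.X + c.(0\{b,d} + X\{a,b,c})) + d.0)\{a,b,c}) | —c→ v3, —d→ v4
  v2 = 0 | (no moves)
  v3 = 0\{b,d} + (rec X. a.(d.a.b.X + c.(0\{b,d} + X\{a,b,c})) + d.0)\{a,b,c} | —d→ v5
  v4 = a.b.(rec X. a.(d.a.b.X + c.(0\{b,d} + X\{a,b,c})) + d.0) | —a→ v6
  v5 = 0\{a,b,c} | (no moves)
  v6 = b.(rec X. a.(d.a.b.X + c.(0\{b,d} + X\{a,b,c})) + d.0) | —b→ v0
Partition-refinement fixed point:
  B0 = {u0}
  B1 = {u1}
  B2 = {u2, v2, v5}
  B3 = {u3}
  B4 = {u4}
  B5 = {v0}
  B6 = {v1}
  B7 = {v3}
  B8 = {v4}
  B9 = {v6}
u0 ∈ B0, v0 ∈ B5 → different blocks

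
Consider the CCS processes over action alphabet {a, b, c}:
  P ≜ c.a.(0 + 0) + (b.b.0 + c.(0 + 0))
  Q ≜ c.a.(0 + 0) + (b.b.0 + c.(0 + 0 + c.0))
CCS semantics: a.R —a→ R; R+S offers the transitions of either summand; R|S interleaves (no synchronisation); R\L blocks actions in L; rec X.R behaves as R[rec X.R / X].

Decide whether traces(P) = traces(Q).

Reachable graph of P (5 states):
  u0 = c.a.(0 + 0) + (b.b.0 + c.(0 + 0)) → -b-> u1, -c-> u2, -c-> u3
  u1 = b.0 → -b-> u4
  u2 = 0 + 0 → ·
  u3 = a.(0 + 0) → -a-> u2
  u4 = 0 → ·
Reachable graph of Q (6 states):
  v0 = c.a.(0 + 0) + (b.b.0 + c.(0 + 0 + c.0)) → -b-> v1, -c-> v2, -c-> v3
  v1 = b.0 → -b-> v4
  v2 = 0 + 0 + c.0 → -c-> v4
  v3 = a.(0 + 0) → -a-> v5
  v4 = 0 → ·
  v5 = 0 + 0 → ·
Executing cc from Q (initial set {v0}):
  step 1 (c): {v2, v3}
  step 2 (c): {v4}
  Q completes σ.
Executing cc from P (initial set {u0}):
  step 1 (c): {u2, u3}
  step 2 (c): no successor for P

NO — witness ⟨cc⟩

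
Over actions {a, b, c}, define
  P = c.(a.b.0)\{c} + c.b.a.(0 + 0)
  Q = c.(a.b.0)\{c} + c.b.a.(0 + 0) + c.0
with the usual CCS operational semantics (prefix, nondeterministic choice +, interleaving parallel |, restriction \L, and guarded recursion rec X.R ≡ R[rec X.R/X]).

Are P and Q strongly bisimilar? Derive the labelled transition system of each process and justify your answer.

P's transition system — 7 states:
  m0 = c.(a.b.0)\{c} + c.b.a.(0 + 0) ⊢ -c-> m1, -c-> m2
  m1 = (a.b.0)\{c} ⊢ -a-> m3
  m2 = b.a.(0 + 0) ⊢ -b-> m4
  m3 = (b.0)\{c} ⊢ -b-> m5
  m4 = a.(0 + 0) ⊢ -a-> m6
  m5 = 0\{c} ⊢ ∅
  m6 = 0 + 0 ⊢ ∅
Q's transition system — 8 states:
  n0 = c.(a.b.0)\{c} + c.b.a.(0 + 0) + c.0 ⊢ -c-> n1, -c-> n2, -c-> n3
  n1 = (a.b.0)\{c} ⊢ -a-> n4
  n2 = 0 ⊢ ∅
  n3 = b.a.(0 + 0) ⊢ -b-> n5
  n4 = (b.0)\{c} ⊢ -b-> n6
  n5 = a.(0 + 0) ⊢ -a-> n7
  n6 = 0\{c} ⊢ ∅
  n7 = 0 + 0 ⊢ ∅
Coarsest stable partition (strong bisimilarity classes):
  B0 = {m0}
  B1 = {m2, n3}
  B2 = {m4, n5}
  B3 = {m5, m6, n2, n6, n7}
  B4 = {m1, n1}
  B5 = {m3, n4}
  B6 = {n0}
m0 ∈ B0, n0 ∈ B6 → different blocks

NO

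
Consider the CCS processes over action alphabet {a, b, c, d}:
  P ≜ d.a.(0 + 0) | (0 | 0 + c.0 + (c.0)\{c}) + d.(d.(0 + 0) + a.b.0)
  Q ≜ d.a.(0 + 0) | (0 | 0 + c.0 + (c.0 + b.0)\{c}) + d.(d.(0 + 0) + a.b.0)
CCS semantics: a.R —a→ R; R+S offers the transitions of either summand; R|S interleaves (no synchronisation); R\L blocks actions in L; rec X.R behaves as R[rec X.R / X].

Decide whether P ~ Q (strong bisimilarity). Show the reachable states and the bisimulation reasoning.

not bisimilar

LTS(P): 10 reachable states
  m0 = d.a.(0 + 0) | (0 | 0 + c.0 + (c.0)\{c}) + d.(d.(0 + 0) + a.b.0) :: -c-> m1, -d-> m2, -d-> m3
  m1 = d.a.(0 + 0) | 0 :: -d-> m4
  m2 = a.(0 + 0) | (0 | 0 + c.0 + (c.0)\{c}) :: -a-> m5, -c-> m4
  m3 = d.(0 + 0) + a.b.0 :: -a-> m6, -d-> m7
  m4 = a.(0 + 0) | 0 :: -a-> m8
  m5 = (0 + 0) | (0 | 0 + c.0 + (c.0)\{c}) :: -c-> m8
  m6 = b.0 :: -b-> m9
  m7 = 0 + 0 :: deadlocked
  m8 = (0 + 0) | 0 :: deadlocked
  m9 = 0 :: deadlocked
LTS(Q): 13 reachable states
  n0 = d.a.(0 + 0) | (0 | 0 + c.0 + (c.0 + b.0)\{c}) + d.(d.(0 + 0) + a.b.0) :: -b-> n1, -c-> n2, -d-> n3, -d-> n4
  n1 = d.a.(0 + 0) | 0\{c} :: -d-> n5
  n2 = d.a.(0 + 0) | 0 :: -d-> n6
  n3 = a.(0 + 0) | (0 | 0 + c.0 + (c.0 + b.0)\{c}) :: -a-> n7, -b-> n5, -c-> n6
  n4 = d.(0 + 0) + a.b.0 :: -a-> n8, -d-> n9
  n5 = a.(0 + 0) | 0\{c} :: -a-> n10
  n6 = a.(0 + 0) | 0 :: -a-> n11
  n7 = (0 + 0) | (0 | 0 + c.0 + (c.0 + b.0)\{c}) :: -b-> n10, -c-> n11
  n8 = b.0 :: -b-> n12
  n9 = 0 + 0 :: deadlocked
  n10 = (0 + 0) | 0\{c} :: deadlocked
  n11 = (0 + 0) | 0 :: deadlocked
  n12 = 0 :: deadlocked
Bisimilarity quotient blocks:
  B0 = {m0}
  B1 = {m1, n1, n2}
  B2 = {m4, n5, n6}
  B3 = {m7, m8, m9, n10, n11, n12, n9}
  B4 = {m3, n4}
  B5 = {m6, n8}
  B6 = {m2}
  B7 = {m5}
  B8 = {n0}
  B9 = {n3}
  B10 = {n7}
m0 ∈ B0, n0 ∈ B8 → different blocks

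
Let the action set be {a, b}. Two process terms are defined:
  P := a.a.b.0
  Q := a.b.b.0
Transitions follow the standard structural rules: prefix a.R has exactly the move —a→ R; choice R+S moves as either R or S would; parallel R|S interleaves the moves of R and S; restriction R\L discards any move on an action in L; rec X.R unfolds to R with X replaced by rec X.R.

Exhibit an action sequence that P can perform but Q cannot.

LTS(P): 4 reachable states
  s0 = a.a.b.0 ⊢ --a--▸ s1
  s1 = a.b.0 ⊢ --a--▸ s2
  s2 = b.0 ⊢ --b--▸ s3
  s3 = 0 ⊢ ·
LTS(Q): 4 reachable states
  t0 = a.b.b.0 ⊢ --a--▸ t1
  t1 = b.b.0 ⊢ --b--▸ t2
  t2 = b.0 ⊢ --b--▸ t3
  t3 = 0 ⊢ ·
Executing aa from P (initial set {s0}):
  step 1 (a): {s1}
  step 2 (a): {s2}
  ✓ P
Executing aa from Q (initial set {t0}):
  step 1 (a): {t1}
  step 2 (a): no successor for Q

aa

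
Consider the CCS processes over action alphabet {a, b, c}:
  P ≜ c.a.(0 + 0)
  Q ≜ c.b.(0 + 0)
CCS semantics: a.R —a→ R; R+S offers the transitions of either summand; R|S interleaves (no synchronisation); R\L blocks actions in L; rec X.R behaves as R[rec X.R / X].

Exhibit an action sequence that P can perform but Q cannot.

ca

P's transition system — 3 states:
  s0 = c.a.(0 + 0) ⊢ =c=> s1
  s1 = a.(0 + 0) ⊢ =a=> s2
  s2 = 0 + 0 ⊢ ·
Q's transition system — 3 states:
  t0 = c.b.(0 + 0) ⊢ =c=> t1
  t1 = b.(0 + 0) ⊢ =b=> t2
  t2 = 0 + 0 ⊢ ·
Run σ = ⟨ca⟩ on P: start {s0}
  step 1 (c): {s1}
  step 2 (a): {s2}
  ✓ P
Run σ = ⟨ca⟩ on Q: start {t0}
  step 1 (c): {t1}
  step 2 (a): ∅ (Q stuck)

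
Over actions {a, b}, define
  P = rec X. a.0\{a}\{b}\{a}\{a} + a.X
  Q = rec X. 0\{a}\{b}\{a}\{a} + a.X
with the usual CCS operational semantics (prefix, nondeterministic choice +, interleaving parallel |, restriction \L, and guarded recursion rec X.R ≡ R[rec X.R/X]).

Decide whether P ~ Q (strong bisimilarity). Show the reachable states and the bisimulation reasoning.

not bisimilar

P's transition system — 2 states:
  u0 = rec X. a.0\{a}\{b}\{a}\{a} + a.X :: ··a··> u0, ··a··> u1
  u1 = 0\{a}\{b}\{a}\{a} :: stopped
Q's transition system — 1 states:
  v0 = rec X. 0\{a}\{b}\{a}\{a} + a.X :: ··a··> v0
Partition-refinement fixed point:
  B0 = {u0}
  B1 = {u1}
  B2 = {v0}
u0 ∈ B0, v0 ∈ B2 → different blocks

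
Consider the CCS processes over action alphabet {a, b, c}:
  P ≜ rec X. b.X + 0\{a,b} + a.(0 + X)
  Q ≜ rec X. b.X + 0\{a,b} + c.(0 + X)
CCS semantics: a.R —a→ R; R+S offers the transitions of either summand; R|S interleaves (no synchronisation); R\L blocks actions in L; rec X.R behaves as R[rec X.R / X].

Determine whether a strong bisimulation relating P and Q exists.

Reachable graph of P (2 states):
  m0 = rec X. b.X + 0\{a,b} + a.(0 + X) :: —a→ m1, —b→ m0
  m1 = 0 + (rec X. b.X + 0\{a,b} + a.(0 + X)) :: —a→ m1, —b→ m0
Reachable graph of Q (2 states):
  n0 = rec X. b.X + 0\{a,b} + c.(0 + X) :: —b→ n0, —c→ n1
  n1 = 0 + (rec X. b.X + 0\{a,b} + c.(0 + X)) :: —b→ n0, —c→ n1
Partition-refinement fixed point:
  B0 = {m0, m1}
  B1 = {n0, n1}
m0 ∈ B0, n0 ∈ B1 → different blocks

P ≁ Q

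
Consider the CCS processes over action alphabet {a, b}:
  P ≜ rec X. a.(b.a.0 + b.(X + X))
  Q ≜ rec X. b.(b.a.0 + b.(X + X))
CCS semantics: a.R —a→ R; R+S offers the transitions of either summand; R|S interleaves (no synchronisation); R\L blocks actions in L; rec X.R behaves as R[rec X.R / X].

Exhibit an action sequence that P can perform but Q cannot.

a

P's transition system — 5 states:
  s0 = rec X. a.(b.a.0 + b.(X + X)) ⊢ —a→ s1
  s1 = b.a.0 + b.((rec X. a.(b.a.0 + b.(X + X))) + (rec X. a.(b.a.0 + b.(X + X)))) ⊢ —b→ s2, —b→ s3
  s2 = (rec X. a.(b.a.0 + b.(X + X))) + (rec X. a.(b.a.0 + b.(X + X))) ⊢ —a→ s1
  s3 = a.0 ⊢ —a→ s4
  s4 = 0 ⊢ ·
Q's transition system — 5 states:
  t0 = rec X. b.(b.a.0 + b.(X + X)) ⊢ —b→ t1
  t1 = b.a.0 + b.((rec X. b.(b.a.0 + b.(X + X))) + (rec X. b.(b.a.0 + b.(X + X)))) ⊢ —b→ t2, —b→ t3
  t2 = (rec X. b.(b.a.0 + b.(X + X))) + (rec X. b.(b.a.0 + b.(X + X))) ⊢ —b→ t1
  t3 = a.0 ⊢ —a→ t4
  t4 = 0 ⊢ ·
Trace ⟨a⟩ through P, begin at {s0}:
  step 1 (a): {s1}
  — P admits the full trace.
Trace ⟨a⟩ through Q, begin at {t0}:
  step 1 (a): ∅ (Q stuck)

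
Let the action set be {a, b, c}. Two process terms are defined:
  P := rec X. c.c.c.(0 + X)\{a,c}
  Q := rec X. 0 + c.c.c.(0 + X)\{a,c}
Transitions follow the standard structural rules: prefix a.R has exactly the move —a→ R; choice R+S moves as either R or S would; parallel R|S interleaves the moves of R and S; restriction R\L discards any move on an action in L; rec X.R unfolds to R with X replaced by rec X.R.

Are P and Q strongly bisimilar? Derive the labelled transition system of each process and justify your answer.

LTS(P): 4 reachable states
  u0 = rec X. c.c.c.(0 + X)\{a,c} :: -c-> u1
  u1 = c.c.(0 + (rec X. c.c.c.(0 + X)\{a,c}))\{a,c} :: -c-> u2
  u2 = c.(0 + (rec X. c.c.c.(0 + X)\{a,c}))\{a,c} :: -c-> u3
  u3 = (0 + (rec X. c.c.c.(0 + X)\{a,c}))\{a,c} :: deadlocked
LTS(Q): 4 reachable states
  v0 = rec X. 0 + c.c.c.(0 + X)\{a,c} :: -c-> v1
  v1 = c.c.(0 + (rec X. 0 + c.c.c.(0 + X)\{a,c}))\{a,c} :: -c-> v2
  v2 = c.(0 + (rec X. 0 + c.c.c.(0 + X)\{a,c}))\{a,c} :: -c-> v3
  v3 = (0 + (rec X. 0 + c.c.c.(0 + X)\{a,c}))\{a,c} :: deadlocked
Partition-refinement fixed point:
  B0 = {u0, v0}
  B1 = {u1, v1}
  B2 = {u2, v2}
  B3 = {u3, v3}
u0 ∈ B0, v0 ∈ B0 → same block

P ~ Q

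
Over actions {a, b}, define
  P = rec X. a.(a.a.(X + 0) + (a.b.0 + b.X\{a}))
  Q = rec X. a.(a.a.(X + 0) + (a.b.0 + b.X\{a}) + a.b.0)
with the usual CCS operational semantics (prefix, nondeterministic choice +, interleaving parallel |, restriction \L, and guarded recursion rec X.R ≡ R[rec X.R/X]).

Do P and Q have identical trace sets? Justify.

traces(P) = traces(Q)

P's transition system — 7 states:
  m0 = rec X. a.(a.a.(X + 0) + (a.b.0 + b.X\{a})) → --a--▸ m1
  m1 = a.a.((rec X. a.(a.a.(X + 0) + (a.b.0 + b.X\{a}))) + 0) + (a.b.0 + b.(rec X. a.(a.a.(X + 0) + (a.b.0 + b.X\{a})))\{a}) → --a--▸ m2, --a--▸ m3, --b--▸ m4
  m2 = a.((rec X. a.(a.a.(X + 0) + (a.b.0 + b.X\{a}))) + 0) → --a--▸ m5
  m3 = b.0 → --b--▸ m6
  m4 = (rec X. a.(a.a.(X + 0) + (a.b.0 + b.X\{a})))\{a} → deadlocked
  m5 = (rec X. a.(a.a.(X + 0) + (a.b.0 + b.X\{a}))) + 0 → --a--▸ m1
  m6 = 0 → deadlocked
Q's transition system — 7 states:
  n0 = rec X. a.(a.a.(X + 0) + (a.b.0 + b.X\{a}) + a.b.0) → --a--▸ n1
  n1 = a.a.((rec X. a.(a.a.(X + 0) + (a.b.0 + b.X\{a}) + a.b.0)) + 0) + (a.b.0 + b.(rec X. a.(a.a.(X + 0) + (a.b.0 + b.X\{a}) + a.b.0))\{a}) + a.b.0 → --a--▸ n2, --a--▸ n3, --b--▸ n4
  n2 = a.((rec X. a.(a.a.(X + 0) + (a.b.0 + b.X\{a}) + a.b.0)) + 0) → --a--▸ n5
  n3 = b.0 → --b--▸ n6
  n4 = (rec X. a.(a.a.(X + 0) + (a.b.0 + b.X\{a}) + a.b.0))\{a} → deadlocked
  n5 = (rec X. a.(a.a.(X + 0) + (a.b.0 + b.X\{a}) + a.b.0)) + 0 → --a--▸ n1
  n6 = 0 → deadlocked
Bisimilarity quotient blocks:
  B0 = {m0, m5, n0, n5}
  B1 = {m1, n1}
  B2 = {m4, m6, n4, n6}
  B3 = {m2, n2}
  B4 = {m3, n3}
m0 ∈ B0, n0 ∈ B0 → same block
Bisimilar ⇒ trace-equivalent.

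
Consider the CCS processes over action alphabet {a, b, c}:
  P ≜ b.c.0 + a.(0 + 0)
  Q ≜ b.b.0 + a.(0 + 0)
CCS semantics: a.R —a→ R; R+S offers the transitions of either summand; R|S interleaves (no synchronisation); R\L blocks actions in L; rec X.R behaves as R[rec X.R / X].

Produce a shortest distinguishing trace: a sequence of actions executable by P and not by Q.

LTS(P): 4 reachable states
  s0 = b.c.0 + a.(0 + 0) → --a--▸ s1, --b--▸ s2
  s1 = 0 + 0 → ·
  s2 = c.0 → --c--▸ s3
  s3 = 0 → ·
LTS(Q): 4 reachable states
  t0 = b.b.0 + a.(0 + 0) → --a--▸ t1, --b--▸ t2
  t1 = 0 + 0 → ·
  t2 = b.0 → --b--▸ t3
  t3 = 0 → ·
Run σ = ⟨bc⟩ on P: start {s0}
  [1] b ⇒ {s2}
  [2] c ⇒ {s3}
  ✓ P
Run σ = ⟨bc⟩ on Q: start {t0}
  [1] b ⇒ {t2}
  [2] c ⇒ no successor for Q

bc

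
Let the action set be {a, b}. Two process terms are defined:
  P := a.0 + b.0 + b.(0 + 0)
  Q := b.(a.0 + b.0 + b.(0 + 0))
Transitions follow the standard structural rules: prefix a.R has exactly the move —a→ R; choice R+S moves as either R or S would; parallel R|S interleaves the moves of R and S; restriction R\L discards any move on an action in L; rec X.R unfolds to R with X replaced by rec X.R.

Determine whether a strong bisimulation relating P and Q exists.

Reachable graph of P (3 states):
  s0 = a.0 + b.0 + b.(0 + 0) | ··a··> s1, ··b··> s1, ··b··> s2
  s1 = 0 | ∅
  s2 = 0 + 0 | ∅
Reachable graph of Q (4 states):
  t0 = b.(a.0 + b.0 + b.(0 + 0)) | ··b··> t1
  t1 = a.0 + b.0 + b.(0 + 0) | ··a··> t2, ··b··> t2, ··b··> t3
  t2 = 0 | ∅
  t3 = 0 + 0 | ∅
Partition-refinement fixed point:
  B0 = {s0, t1}
  B1 = {s1, s2, t2, t3}
  B2 = {t0}
s0 ∈ B0, t0 ∈ B2 → different blocks

not bisimilar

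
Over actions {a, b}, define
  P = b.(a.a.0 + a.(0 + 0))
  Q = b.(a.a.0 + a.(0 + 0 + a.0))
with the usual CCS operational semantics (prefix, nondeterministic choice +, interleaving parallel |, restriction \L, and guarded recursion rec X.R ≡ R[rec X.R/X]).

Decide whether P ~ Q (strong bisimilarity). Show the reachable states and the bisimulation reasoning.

P's transition system — 5 states:
  s0 = b.(a.a.0 + a.(0 + 0)) has moves —b→ s1
  s1 = a.a.0 + a.(0 + 0) has moves —a→ s2, —a→ s3
  s2 = 0 + 0 has moves (no moves)
  s3 = a.0 has moves —a→ s4
  s4 = 0 has moves (no moves)
Q's transition system — 5 states:
  t0 = b.(a.a.0 + a.(0 + 0 + a.0)) has moves —b→ t1
  t1 = a.a.0 + a.(0 + 0 + a.0) has moves —a→ t2, —a→ t3
  t2 = 0 + 0 + a.0 has moves —a→ t4
  t3 = a.0 has moves —a→ t4
  t4 = 0 has moves (no moves)
Bisimilarity quotient blocks:
  B0 = {s0}
  B1 = {s1}
  B2 = {s2, s4, t4}
  B3 = {s3, t2, t3}
  B4 = {t0}
  B5 = {t1}
s0 ∈ B0, t0 ∈ B4 → different blocks

not bisimilar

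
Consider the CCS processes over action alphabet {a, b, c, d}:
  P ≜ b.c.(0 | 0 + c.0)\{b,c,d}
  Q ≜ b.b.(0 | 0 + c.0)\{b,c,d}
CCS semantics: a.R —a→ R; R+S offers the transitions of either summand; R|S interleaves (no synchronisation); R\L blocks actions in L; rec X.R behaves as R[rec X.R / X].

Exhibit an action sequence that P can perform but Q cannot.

bc

P's transition system — 3 states:
  m0 = b.c.(0 | 0 + c.0)\{b,c,d} :: —b→ m1
  m1 = c.(0 | 0 + c.0)\{b,c,d} :: —c→ m2
  m2 = (0 | 0 + c.0)\{b,c,d} :: (no moves)
Q's transition system — 3 states:
  n0 = b.b.(0 | 0 + c.0)\{b,c,d} :: —b→ n1
  n1 = b.(0 | 0 + c.0)\{b,c,d} :: —b→ n2
  n2 = (0 | 0 + c.0)\{b,c,d} :: (no moves)
Trace ⟨bc⟩ through P, begin at {m0}:
  step 1 (b): {m1}
  step 2 (c): {m2}
  ✓ P
Trace ⟨bc⟩ through Q, begin at {n0}:
  step 1 (b): {n1}
  step 2 (c): no successor for Q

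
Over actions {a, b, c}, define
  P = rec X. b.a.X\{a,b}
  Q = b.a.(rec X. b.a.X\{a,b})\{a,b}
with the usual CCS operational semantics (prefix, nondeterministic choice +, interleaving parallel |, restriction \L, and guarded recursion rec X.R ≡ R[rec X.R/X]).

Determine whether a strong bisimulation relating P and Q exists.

bisimilar

Reachable graph of P (3 states):
  m0 = rec X. b.a.X\{a,b} ⊢ =b=> m1
  m1 = a.(rec X. b.a.X\{a,b})\{a,b} ⊢ =a=> m2
  m2 = (rec X. b.a.X\{a,b})\{a,b} ⊢ ∅
Reachable graph of Q (3 states):
  n0 = b.a.(rec X. b.a.X\{a,b})\{a,b} ⊢ =b=> n1
  n1 = a.(rec X. b.a.X\{a,b})\{a,b} ⊢ =a=> n2
  n2 = (rec X. b.a.X\{a,b})\{a,b} ⊢ ∅
Coarsest stable partition (strong bisimilarity classes):
  B0 = {m0, n0}
  B1 = {m1, n1}
  B2 = {m2, n2}
m0 ∈ B0, n0 ∈ B0 → same block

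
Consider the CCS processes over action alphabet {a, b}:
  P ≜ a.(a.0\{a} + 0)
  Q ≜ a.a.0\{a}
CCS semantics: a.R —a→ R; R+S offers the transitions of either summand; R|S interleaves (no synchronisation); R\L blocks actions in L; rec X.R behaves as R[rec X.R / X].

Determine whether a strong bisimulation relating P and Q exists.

Reachable graph of P (3 states):
  m0 = a.(a.0\{a} + 0) ⊢ —a→ m1
  m1 = a.0\{a} + 0 ⊢ —a→ m2
  m2 = 0\{a} ⊢ ∅
Reachable graph of Q (3 states):
  n0 = a.a.0\{a} ⊢ —a→ n1
  n1 = a.0\{a} ⊢ —a→ n2
  n2 = 0\{a} ⊢ ∅
Bisimilarity quotient blocks:
  B0 = {m0, n0}
  B1 = {m1, n1}
  B2 = {m2, n2}
m0 ∈ B0, n0 ∈ B0 → same block

bisimilar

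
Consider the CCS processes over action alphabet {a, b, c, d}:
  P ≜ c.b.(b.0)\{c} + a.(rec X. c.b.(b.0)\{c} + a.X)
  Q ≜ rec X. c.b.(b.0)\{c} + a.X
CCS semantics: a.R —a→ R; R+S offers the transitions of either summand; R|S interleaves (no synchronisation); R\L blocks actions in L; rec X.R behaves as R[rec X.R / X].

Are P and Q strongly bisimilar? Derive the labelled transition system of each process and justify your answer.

bisimilar

Reachable graph of P (5 states):
  p0 = c.b.(b.0)\{c} + a.(rec X. c.b.(b.0)\{c} + a.X) :: —a→ p1, —c→ p2
  p1 = rec X. c.b.(b.0)\{c} + a.X :: —a→ p1, —c→ p2
  p2 = b.(b.0)\{c} :: —b→ p3
  p3 = (b.0)\{c} :: —b→ p4
  p4 = 0\{c} :: (no moves)
Reachable graph of Q (4 states):
  q0 = rec X. c.b.(b.0)\{c} + a.X :: —a→ q0, —c→ q1
  q1 = b.(b.0)\{c} :: —b→ q2
  q2 = (b.0)\{c} :: —b→ q3
  q3 = 0\{c} :: (no moves)
Bisimilarity quotient blocks:
  B0 = {p0, p1, q0}
  B1 = {p2, q1}
  B2 = {p3, q2}
  B3 = {p4, q3}
p0 ∈ B0, q0 ∈ B0 → same block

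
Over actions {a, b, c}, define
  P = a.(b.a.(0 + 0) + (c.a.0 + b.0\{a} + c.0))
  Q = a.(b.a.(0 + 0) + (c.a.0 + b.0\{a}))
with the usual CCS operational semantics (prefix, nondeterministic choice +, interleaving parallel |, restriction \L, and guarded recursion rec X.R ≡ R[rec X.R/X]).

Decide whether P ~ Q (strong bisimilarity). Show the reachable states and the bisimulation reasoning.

Reachable graph of P (7 states):
  p0 = a.(b.a.(0 + 0) + (c.a.0 + b.0\{a} + c.0)) → -a-> p1
  p1 = b.a.(0 + 0) + (c.a.0 + b.0\{a} + c.0) → -b-> p2, -b-> p3, -c-> p4, -c-> p5
  p2 = 0\{a} → ∅
  p3 = a.(0 + 0) → -a-> p6
  p4 = 0 → ∅
  p5 = a.0 → -a-> p4
  p6 = 0 + 0 → ∅
Reachable graph of Q (7 states):
  q0 = a.(b.a.(0 + 0) + (c.a.0 + b.0\{a})) → -a-> q1
  q1 = b.a.(0 + 0) + (c.a.0 + b.0\{a}) → -b-> q2, -b-> q3, -c-> q4
  q2 = 0\{a} → ∅
  q3 = a.(0 + 0) → -a-> q5
  q4 = a.0 → -a-> q6
  q5 = 0 + 0 → ∅
  q6 = 0 → ∅
Bisimilarity quotient blocks:
  B0 = {p0}
  B1 = {p1}
  B2 = {p2, p4, p6, q2, q5, q6}
  B3 = {p3, p5, q3, q4}
  B4 = {q0}
  B5 = {q1}
p0 ∈ B0, q0 ∈ B4 → different blocks

P ≁ Q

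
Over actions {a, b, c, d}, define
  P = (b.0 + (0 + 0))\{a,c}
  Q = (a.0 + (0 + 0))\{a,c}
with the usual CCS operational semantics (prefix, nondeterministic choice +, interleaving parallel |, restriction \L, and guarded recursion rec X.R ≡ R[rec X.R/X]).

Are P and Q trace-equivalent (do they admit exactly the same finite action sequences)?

Reachable graph of P (2 states):
  u0 = (b.0 + (0 + 0))\{a,c} has moves —b→ u1
  u1 = 0\{a,c} has moves ∅
Reachable graph of Q (1 states):
  v0 = (a.0 + (0 + 0))\{a,c} has moves ∅
Trace ⟨b⟩ through P, begin at {u0}:
  [1] b ⇒ {u1}
  — P admits the full trace.
Trace ⟨b⟩ through Q, begin at {v0}:
  [1] b ⇒ ∅ (Q stuck)

trace-distinct — witness ⟨b⟩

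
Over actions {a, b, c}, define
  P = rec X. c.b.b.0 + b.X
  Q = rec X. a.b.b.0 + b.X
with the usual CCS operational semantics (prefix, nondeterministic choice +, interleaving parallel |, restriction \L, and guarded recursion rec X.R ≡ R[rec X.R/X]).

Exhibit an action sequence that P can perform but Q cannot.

P's transition system — 4 states:
  p0 = rec X. c.b.b.0 + b.X | -b-> p0, -c-> p1
  p1 = b.b.0 | -b-> p2
  p2 = b.0 | -b-> p3
  p3 = 0 | deadlocked
Q's transition system — 4 states:
  q0 = rec X. a.b.b.0 + b.X | -a-> q1, -b-> q0
  q1 = b.b.0 | -b-> q2
  q2 = b.0 | -b-> q3
  q3 = 0 | deadlocked
Executing c from P (initial set {p0}):
  after c @ step 1: {p1}
  ✓ P
Executing c from Q (initial set {q0}):
  after c @ step 1: no successor for Q

c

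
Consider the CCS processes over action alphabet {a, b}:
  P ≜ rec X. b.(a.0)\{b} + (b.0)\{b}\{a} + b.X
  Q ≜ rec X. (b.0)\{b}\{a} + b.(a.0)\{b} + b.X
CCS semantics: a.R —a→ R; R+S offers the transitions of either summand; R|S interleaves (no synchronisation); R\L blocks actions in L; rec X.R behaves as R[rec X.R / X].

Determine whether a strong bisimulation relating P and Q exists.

LTS(P): 3 reachable states
  m0 = rec X. b.(a.0)\{b} + (b.0)\{b}\{a} + b.X | -b-> m0, -b-> m1
  m1 = (a.0)\{b} | -a-> m2
  m2 = 0\{b} | stopped
LTS(Q): 3 reachable states
  n0 = rec X. (b.0)\{b}\{a} + b.(a.0)\{b} + b.X | -b-> n0, -b-> n1
  n1 = (a.0)\{b} | -a-> n2
  n2 = 0\{b} | stopped
Bisimilarity quotient blocks:
  B0 = {m0, n0}
  B1 = {m1, n1}
  B2 = {m2, n2}
m0 ∈ B0, n0 ∈ B0 → same block

YES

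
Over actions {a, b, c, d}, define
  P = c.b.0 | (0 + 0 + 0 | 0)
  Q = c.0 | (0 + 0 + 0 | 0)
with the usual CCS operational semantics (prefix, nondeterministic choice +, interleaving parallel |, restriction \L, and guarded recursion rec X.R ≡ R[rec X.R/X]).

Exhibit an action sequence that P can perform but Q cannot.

P's transition system — 3 states:
  u0 = c.b.0 | (0 + 0 + 0 | 0) has moves =c=> u1
  u1 = b.0 | (0 + 0 + 0 | 0) has moves =b=> u2
  u2 = 0 | (0 + 0 + 0 | 0) has moves deadlocked
Q's transition system — 2 states:
  v0 = c.0 | (0 + 0 + 0 | 0) has moves =c=> v1
  v1 = 0 | (0 + 0 + 0 | 0) has moves deadlocked
Executing cb from P (initial set {u0}):
  step 1 (c): {u1}
  step 2 (b): {u2}
  ✓ P
Executing cb from Q (initial set {v0}):
  step 1 (c): {v1}
  step 2 (b): ∅ (Q stuck)

cb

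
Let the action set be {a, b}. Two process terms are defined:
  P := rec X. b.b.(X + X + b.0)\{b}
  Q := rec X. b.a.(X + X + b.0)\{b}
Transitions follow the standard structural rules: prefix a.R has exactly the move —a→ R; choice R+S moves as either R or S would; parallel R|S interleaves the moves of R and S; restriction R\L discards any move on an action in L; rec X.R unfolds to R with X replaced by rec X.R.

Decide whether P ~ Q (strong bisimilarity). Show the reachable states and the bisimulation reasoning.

LTS(P): 3 reachable states
  p0 = rec X. b.b.(X + X + b.0)\{b} ⊢ -b-> p1
  p1 = b.((rec X. b.b.(X + X + b.0)\{b}) + (rec X. b.b.(X + X + b.0)\{b}) + b.0)\{b} ⊢ -b-> p2
  p2 = ((rec X. b.b.(X + X + b.0)\{b}) + (rec X. b.b.(X + X + b.0)\{b}) + b.0)\{b} ⊢ deadlocked
LTS(Q): 3 reachable states
  q0 = rec X. b.a.(X + X + b.0)\{b} ⊢ -b-> q1
  q1 = a.((rec X. b.a.(X + X + b.0)\{b}) + (rec X. b.a.(X + X + b.0)\{b}) + b.0)\{b} ⊢ -a-> q2
  q2 = ((rec X. b.a.(X + X + b.0)\{b}) + (rec X. b.a.(X + X + b.0)\{b}) + b.0)\{b} ⊢ deadlocked
Bisimilarity quotient blocks:
  B0 = {p0}
  B1 = {p1}
  B2 = {p2, q2}
  B3 = {q0}
  B4 = {q1}
p0 ∈ B0, q0 ∈ B3 → different blocks

not bisimilar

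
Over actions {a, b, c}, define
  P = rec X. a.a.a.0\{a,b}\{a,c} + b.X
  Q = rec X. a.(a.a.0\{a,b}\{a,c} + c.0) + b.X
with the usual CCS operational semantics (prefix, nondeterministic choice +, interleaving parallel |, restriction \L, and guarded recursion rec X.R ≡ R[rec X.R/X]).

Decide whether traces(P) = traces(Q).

NO — witness ⟨ac⟩

P's transition system — 4 states:
  s0 = rec X. a.a.a.0\{a,b}\{a,c} + b.X → -a-> s1, -b-> s0
  s1 = a.a.0\{a,b}\{a,c} → -a-> s2
  s2 = a.0\{a,b}\{a,c} → -a-> s3
  s3 = 0\{a,b}\{a,c} → (no moves)
Q's transition system — 5 states:
  t0 = rec X. a.(a.a.0\{a,b}\{a,c} + c.0) + b.X → -a-> t1, -b-> t0
  t1 = a.a.0\{a,b}\{a,c} + c.0 → -a-> t2, -c-> t3
  t2 = a.0\{a,b}\{a,c} → -a-> t4
  t3 = 0 → (no moves)
  t4 = 0\{a,b}\{a,c} → (no moves)
Executing ac from Q (initial set {t0}):
  step 1 (a): {t1}
  step 2 (c): {t3}
  — Q admits the full trace.
Executing ac from P (initial set {s0}):
  step 1 (a): {s1}
  step 2 (c): no successor for P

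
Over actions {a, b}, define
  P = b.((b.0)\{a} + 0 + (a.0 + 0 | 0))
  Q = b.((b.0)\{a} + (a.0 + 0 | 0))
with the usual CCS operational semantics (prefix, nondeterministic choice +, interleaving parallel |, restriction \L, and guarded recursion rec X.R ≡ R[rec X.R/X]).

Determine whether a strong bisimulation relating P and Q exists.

LTS(P): 4 reachable states
  s0 = b.((b.0)\{a} + 0 + (a.0 + 0 | 0)) :: =b=> s1
  s1 = (b.0)\{a} + 0 + (a.0 + 0 | 0) :: =a=> s2, =b=> s3
  s2 = 0 :: (no moves)
  s3 = 0\{a} :: (no moves)
LTS(Q): 4 reachable states
  t0 = b.((b.0)\{a} + (a.0 + 0 | 0)) :: =b=> t1
  t1 = (b.0)\{a} + (a.0 + 0 | 0) :: =a=> t2, =b=> t3
  t2 = 0 :: (no moves)
  t3 = 0\{a} :: (no moves)
Bisimilarity quotient blocks:
  B0 = {s0, t0}
  B1 = {s1, t1}
  B2 = {s2, s3, t2, t3}
s0 ∈ B0, t0 ∈ B0 → same block

bisimilar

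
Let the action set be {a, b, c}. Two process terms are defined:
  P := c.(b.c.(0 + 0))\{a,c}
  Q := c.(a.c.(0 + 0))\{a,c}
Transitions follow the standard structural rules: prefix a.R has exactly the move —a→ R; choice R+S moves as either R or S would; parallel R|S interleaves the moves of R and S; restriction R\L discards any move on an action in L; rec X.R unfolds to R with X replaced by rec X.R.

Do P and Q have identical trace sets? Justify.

P's transition system — 3 states:
  m0 = c.(b.c.(0 + 0))\{a,c} :: =c=> m1
  m1 = (b.c.(0 + 0))\{a,c} :: =b=> m2
  m2 = (c.(0 + 0))\{a,c} :: ·
Q's transition system — 2 states:
  n0 = c.(a.c.(0 + 0))\{a,c} :: =c=> n1
  n1 = (a.c.(0 + 0))\{a,c} :: ·
Executing cb from P (initial set {m0}):
  step 1 (c): {m1}
  step 2 (b): {m2}
  — P admits the full trace.
Executing cb from Q (initial set {n0}):
  step 1 (c): {n1}
  step 2 (b): ∅  — Q cannot continue

traces(P) ≠ traces(Q) — witness ⟨cb⟩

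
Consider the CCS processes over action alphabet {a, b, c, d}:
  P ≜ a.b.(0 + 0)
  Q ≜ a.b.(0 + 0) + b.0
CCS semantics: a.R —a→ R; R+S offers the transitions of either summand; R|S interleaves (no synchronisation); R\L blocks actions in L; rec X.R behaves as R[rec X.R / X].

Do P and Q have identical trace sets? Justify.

Reachable graph of P (3 states):
  m0 = a.b.(0 + 0) | —a→ m1
  m1 = b.(0 + 0) | —b→ m2
  m2 = 0 + 0 | stopped
Reachable graph of Q (4 states):
  n0 = a.b.(0 + 0) + b.0 | —a→ n1, —b→ n2
  n1 = b.(0 + 0) | —b→ n3
  n2 = 0 | stopped
  n3 = 0 + 0 | stopped
Trace ⟨b⟩ through Q, begin at {n0}:
  step 1 (b): {n2}
  Q completes σ.
Trace ⟨b⟩ through P, begin at {m0}:
  step 1 (b): ∅ (P stuck)

NO — witness ⟨b⟩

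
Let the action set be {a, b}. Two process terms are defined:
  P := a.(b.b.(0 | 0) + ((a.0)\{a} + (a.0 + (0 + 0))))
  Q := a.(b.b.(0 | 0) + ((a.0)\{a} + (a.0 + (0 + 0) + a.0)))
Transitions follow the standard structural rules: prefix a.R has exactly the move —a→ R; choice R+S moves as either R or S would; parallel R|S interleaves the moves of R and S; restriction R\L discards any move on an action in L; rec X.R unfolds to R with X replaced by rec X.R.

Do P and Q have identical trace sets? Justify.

Reachable graph of P (5 states):
  s0 = a.(b.b.(0 | 0) + ((a.0)\{a} + (a.0 + (0 + 0)))) → =a=> s1
  s1 = b.b.(0 | 0) + ((a.0)\{a} + (a.0 + (0 + 0))) → =a=> s2, =b=> s3
  s2 = 0 → stopped
  s3 = b.(0 | 0) → =b=> s4
  s4 = 0 | 0 → stopped
Reachable graph of Q (5 states):
  t0 = a.(b.b.(0 | 0) + ((a.0)\{a} + (a.0 + (0 + 0) + a.0))) → =a=> t1
  t1 = b.b.(0 | 0) + ((a.0)\{a} + (a.0 + (0 + 0) + a.0)) → =a=> t2, =b=> t3
  t2 = 0 → stopped
  t3 = b.(0 | 0) → =b=> t4
  t4 = 0 | 0 → stopped
Coarsest stable partition (strong bisimilarity classes):
  B0 = {s0, t0}
  B1 = {s1, t1}
  B2 = {s3, t3}
  B3 = {s2, s4, t2, t4}
s0 ∈ B0, t0 ∈ B0 → same block
Bisimilar ⇒ trace-equivalent.

traces(P) = traces(Q)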